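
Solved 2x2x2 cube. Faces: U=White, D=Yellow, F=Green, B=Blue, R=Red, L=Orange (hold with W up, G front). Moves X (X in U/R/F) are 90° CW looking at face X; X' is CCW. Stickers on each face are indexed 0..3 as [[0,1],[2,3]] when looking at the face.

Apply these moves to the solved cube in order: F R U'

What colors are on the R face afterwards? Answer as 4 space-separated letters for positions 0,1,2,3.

Answer: G R R R

Derivation:
After move 1 (F): F=GGGG U=WWOO R=WRWR D=RRYY L=OYOY
After move 2 (R): R=WWRR U=WGOG F=GRGY D=RBYB B=OBWB
After move 3 (U'): U=GGWO F=OYGY R=GRRR B=WWWB L=OBOY
Query: R face = GRRR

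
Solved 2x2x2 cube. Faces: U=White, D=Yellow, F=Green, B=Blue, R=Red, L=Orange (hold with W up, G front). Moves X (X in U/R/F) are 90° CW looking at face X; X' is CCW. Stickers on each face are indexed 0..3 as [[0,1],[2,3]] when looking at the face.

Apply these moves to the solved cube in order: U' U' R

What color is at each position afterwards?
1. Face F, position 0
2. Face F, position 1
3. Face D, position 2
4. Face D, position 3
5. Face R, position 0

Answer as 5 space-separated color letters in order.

After move 1 (U'): U=WWWW F=OOGG R=GGRR B=RRBB L=BBOO
After move 2 (U'): U=WWWW F=BBGG R=OORR B=GGBB L=RROO
After move 3 (R): R=RORO U=WBWG F=BYGY D=YBYG B=WGWB
Query 1: F[0] = B
Query 2: F[1] = Y
Query 3: D[2] = Y
Query 4: D[3] = G
Query 5: R[0] = R

Answer: B Y Y G R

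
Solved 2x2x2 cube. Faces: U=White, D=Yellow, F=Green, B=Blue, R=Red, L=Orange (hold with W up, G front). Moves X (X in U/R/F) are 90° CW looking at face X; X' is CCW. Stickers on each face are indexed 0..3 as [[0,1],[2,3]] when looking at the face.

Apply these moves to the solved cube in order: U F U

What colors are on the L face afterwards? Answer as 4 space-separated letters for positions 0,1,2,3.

After move 1 (U): U=WWWW F=RRGG R=BBRR B=OOBB L=GGOO
After move 2 (F): F=GRGR U=WWOG R=WBWR D=RBYY L=GYOY
After move 3 (U): U=OWGW F=WBGR R=OOWR B=GYBB L=GROY
Query: L face = GROY

Answer: G R O Y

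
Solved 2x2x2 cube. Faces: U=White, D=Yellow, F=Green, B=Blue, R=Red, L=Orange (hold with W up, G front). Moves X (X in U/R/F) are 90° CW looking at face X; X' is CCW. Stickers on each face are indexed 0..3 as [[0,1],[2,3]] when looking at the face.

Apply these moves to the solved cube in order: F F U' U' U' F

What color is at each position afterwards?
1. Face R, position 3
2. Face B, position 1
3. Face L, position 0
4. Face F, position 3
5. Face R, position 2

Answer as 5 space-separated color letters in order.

After move 1 (F): F=GGGG U=WWOO R=WRWR D=RRYY L=OYOY
After move 2 (F): F=GGGG U=WWYY R=OROR D=WWYY L=OROR
After move 3 (U'): U=WYWY F=ORGG R=GGOR B=ORBB L=BBOR
After move 4 (U'): U=YYWW F=BBGG R=OROR B=GGBB L=OROR
After move 5 (U'): U=YWYW F=ORGG R=BBOR B=ORBB L=GGOR
After move 6 (F): F=GOGR U=YWRG R=YBWR D=OBYY L=GWOW
Query 1: R[3] = R
Query 2: B[1] = R
Query 3: L[0] = G
Query 4: F[3] = R
Query 5: R[2] = W

Answer: R R G R W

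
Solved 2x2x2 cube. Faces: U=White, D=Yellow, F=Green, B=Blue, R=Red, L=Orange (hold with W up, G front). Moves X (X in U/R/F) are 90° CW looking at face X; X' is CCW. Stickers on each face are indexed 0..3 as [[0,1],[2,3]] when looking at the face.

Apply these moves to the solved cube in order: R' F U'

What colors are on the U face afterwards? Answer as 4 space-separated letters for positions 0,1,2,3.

Answer: B O W O

Derivation:
After move 1 (R'): R=RRRR U=WBWB F=GWGW D=YGYG B=YBYB
After move 2 (F): F=GGWW U=WBOO R=WRBR D=RRYG L=OYOG
After move 3 (U'): U=BOWO F=OYWW R=GGBR B=WRYB L=YBOG
Query: U face = BOWO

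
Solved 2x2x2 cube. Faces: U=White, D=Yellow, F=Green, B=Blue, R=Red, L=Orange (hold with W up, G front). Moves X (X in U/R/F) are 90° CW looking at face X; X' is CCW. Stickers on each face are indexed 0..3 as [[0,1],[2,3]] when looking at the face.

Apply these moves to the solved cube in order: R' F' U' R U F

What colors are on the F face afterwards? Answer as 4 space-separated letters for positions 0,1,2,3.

After move 1 (R'): R=RRRR U=WBWB F=GWGW D=YGYG B=YBYB
After move 2 (F'): F=WWGG U=WBRR R=GRYR D=OOYG L=OBOW
After move 3 (U'): U=BRWR F=OBGG R=WWYR B=GRYB L=YBOW
After move 4 (R): R=YWRW U=BBWG F=OOGG D=OYYG B=RRRB
After move 5 (U): U=WBGB F=YWGG R=RRRW B=YBRB L=OOOW
After move 6 (F): F=GYGW U=WBWO R=GRBW D=RRYG L=OOOY
Query: F face = GYGW

Answer: G Y G W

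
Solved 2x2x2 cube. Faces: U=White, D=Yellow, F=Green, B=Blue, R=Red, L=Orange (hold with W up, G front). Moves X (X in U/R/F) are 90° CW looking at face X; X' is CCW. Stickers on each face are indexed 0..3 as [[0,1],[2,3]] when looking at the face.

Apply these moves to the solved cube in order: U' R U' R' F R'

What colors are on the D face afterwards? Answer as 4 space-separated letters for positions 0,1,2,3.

After move 1 (U'): U=WWWW F=OOGG R=GGRR B=RRBB L=BBOO
After move 2 (R): R=RGRG U=WOWG F=OYGY D=YBYR B=WRWB
After move 3 (U'): U=OGWW F=BBGY R=OYRG B=RGWB L=WROO
After move 4 (R'): R=YGOR U=OWWR F=BGGW D=YBYY B=RGBB
After move 5 (F): F=GBWG U=OWOR R=WGRR D=OYYY L=WYOB
After move 6 (R'): R=GRWR U=OBOR F=GWWR D=OBYG B=YGYB
Query: D face = OBYG

Answer: O B Y G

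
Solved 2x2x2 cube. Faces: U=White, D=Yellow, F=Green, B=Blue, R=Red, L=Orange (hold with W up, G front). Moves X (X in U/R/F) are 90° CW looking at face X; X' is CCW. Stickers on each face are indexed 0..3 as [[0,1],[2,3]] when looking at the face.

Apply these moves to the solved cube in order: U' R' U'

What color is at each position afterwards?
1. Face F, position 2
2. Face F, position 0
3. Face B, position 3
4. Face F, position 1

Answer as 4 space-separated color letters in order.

After move 1 (U'): U=WWWW F=OOGG R=GGRR B=RRBB L=BBOO
After move 2 (R'): R=GRGR U=WBWR F=OWGW D=YOYG B=YRYB
After move 3 (U'): U=BRWW F=BBGW R=OWGR B=GRYB L=YROO
Query 1: F[2] = G
Query 2: F[0] = B
Query 3: B[3] = B
Query 4: F[1] = B

Answer: G B B B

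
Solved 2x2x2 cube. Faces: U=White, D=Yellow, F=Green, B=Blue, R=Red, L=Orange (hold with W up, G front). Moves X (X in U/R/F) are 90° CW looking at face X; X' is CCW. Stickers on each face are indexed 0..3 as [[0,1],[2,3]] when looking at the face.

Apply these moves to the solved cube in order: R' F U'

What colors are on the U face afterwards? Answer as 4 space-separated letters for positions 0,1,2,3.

After move 1 (R'): R=RRRR U=WBWB F=GWGW D=YGYG B=YBYB
After move 2 (F): F=GGWW U=WBOO R=WRBR D=RRYG L=OYOG
After move 3 (U'): U=BOWO F=OYWW R=GGBR B=WRYB L=YBOG
Query: U face = BOWO

Answer: B O W O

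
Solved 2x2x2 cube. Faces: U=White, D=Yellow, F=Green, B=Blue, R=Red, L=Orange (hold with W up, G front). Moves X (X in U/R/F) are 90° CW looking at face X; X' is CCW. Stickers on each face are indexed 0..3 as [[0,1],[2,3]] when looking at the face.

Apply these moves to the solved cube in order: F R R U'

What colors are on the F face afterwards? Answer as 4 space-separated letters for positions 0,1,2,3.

Answer: O Y G B

Derivation:
After move 1 (F): F=GGGG U=WWOO R=WRWR D=RRYY L=OYOY
After move 2 (R): R=WWRR U=WGOG F=GRGY D=RBYB B=OBWB
After move 3 (R): R=RWRW U=WROY F=GBGB D=RWYO B=GBGB
After move 4 (U'): U=RYWO F=OYGB R=GBRW B=RWGB L=GBOY
Query: F face = OYGB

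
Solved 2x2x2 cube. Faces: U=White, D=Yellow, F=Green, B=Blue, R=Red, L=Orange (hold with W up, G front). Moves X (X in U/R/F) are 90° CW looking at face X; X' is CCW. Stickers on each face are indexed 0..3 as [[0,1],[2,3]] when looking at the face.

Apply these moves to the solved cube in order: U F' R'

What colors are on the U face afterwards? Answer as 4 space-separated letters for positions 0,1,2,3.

After move 1 (U): U=WWWW F=RRGG R=BBRR B=OOBB L=GGOO
After move 2 (F'): F=RGRG U=WWBR R=YBYR D=GOYY L=GWOW
After move 3 (R'): R=BRYY U=WBBO F=RWRR D=GGYG B=YOOB
Query: U face = WBBO

Answer: W B B O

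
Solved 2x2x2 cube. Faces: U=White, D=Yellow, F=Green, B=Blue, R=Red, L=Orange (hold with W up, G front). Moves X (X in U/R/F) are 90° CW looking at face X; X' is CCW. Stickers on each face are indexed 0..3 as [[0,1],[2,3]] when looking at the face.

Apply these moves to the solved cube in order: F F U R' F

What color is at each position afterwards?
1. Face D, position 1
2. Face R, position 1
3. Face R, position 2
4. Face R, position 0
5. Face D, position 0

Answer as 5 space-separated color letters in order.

After move 1 (F): F=GGGG U=WWOO R=WRWR D=RRYY L=OYOY
After move 2 (F): F=GGGG U=WWYY R=OROR D=WWYY L=OROR
After move 3 (U): U=YWYW F=ORGG R=BBOR B=ORBB L=GGOR
After move 4 (R'): R=BRBO U=YBYO F=OWGW D=WRYG B=YRWB
After move 5 (F): F=GOWW U=YBRG R=YROO D=BBYG L=GWOR
Query 1: D[1] = B
Query 2: R[1] = R
Query 3: R[2] = O
Query 4: R[0] = Y
Query 5: D[0] = B

Answer: B R O Y B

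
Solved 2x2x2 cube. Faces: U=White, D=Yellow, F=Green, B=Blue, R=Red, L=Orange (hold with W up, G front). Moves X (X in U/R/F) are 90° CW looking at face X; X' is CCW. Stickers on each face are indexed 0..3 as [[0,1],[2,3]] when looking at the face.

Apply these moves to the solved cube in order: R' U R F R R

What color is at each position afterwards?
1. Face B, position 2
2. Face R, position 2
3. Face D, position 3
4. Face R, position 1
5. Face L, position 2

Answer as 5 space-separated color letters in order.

Answer: R Y W W O

Derivation:
After move 1 (R'): R=RRRR U=WBWB F=GWGW D=YGYG B=YBYB
After move 2 (U): U=WWBB F=RRGW R=YBRR B=OOYB L=GWOO
After move 3 (R): R=RYRB U=WRBW F=RGGG D=YYYO B=BOWB
After move 4 (F): F=GRGG U=WROW R=BYWB D=RRYO L=GYOY
After move 5 (R): R=WBBY U=WROG F=GRGO D=RWYB B=WORB
After move 6 (R): R=BWYB U=WROO F=GWGB D=RRYW B=GORB
Query 1: B[2] = R
Query 2: R[2] = Y
Query 3: D[3] = W
Query 4: R[1] = W
Query 5: L[2] = O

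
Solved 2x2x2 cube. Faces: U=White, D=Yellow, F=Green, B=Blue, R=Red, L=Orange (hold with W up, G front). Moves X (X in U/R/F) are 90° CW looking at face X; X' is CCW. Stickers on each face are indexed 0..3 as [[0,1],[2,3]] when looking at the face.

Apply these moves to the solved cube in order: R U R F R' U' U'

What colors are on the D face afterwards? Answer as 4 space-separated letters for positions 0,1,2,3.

Answer: R R Y B

Derivation:
After move 1 (R): R=RRRR U=WGWG F=GYGY D=YBYB B=WBWB
After move 2 (U): U=WWGG F=RRGY R=WBRR B=OOWB L=GYOO
After move 3 (R): R=RWRB U=WRGY F=RBGB D=YWYO B=GOWB
After move 4 (F): F=GRBB U=WROY R=GWYB D=RRYO L=GYOW
After move 5 (R'): R=WBGY U=WWOG F=GRBY D=RRYB B=OORB
After move 6 (U'): U=WGWO F=GYBY R=GRGY B=WBRB L=OOOW
After move 7 (U'): U=GOWW F=OOBY R=GYGY B=GRRB L=WBOW
Query: D face = RRYB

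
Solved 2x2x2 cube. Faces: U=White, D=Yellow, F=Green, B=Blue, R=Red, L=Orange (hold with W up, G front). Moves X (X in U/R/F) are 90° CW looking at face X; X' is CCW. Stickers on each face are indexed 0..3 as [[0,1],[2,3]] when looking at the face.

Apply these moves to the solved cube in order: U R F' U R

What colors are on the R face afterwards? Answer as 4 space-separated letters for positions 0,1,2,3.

After move 1 (U): U=WWWW F=RRGG R=BBRR B=OOBB L=GGOO
After move 2 (R): R=RBRB U=WRWG F=RYGY D=YBYO B=WOWB
After move 3 (F'): F=YYRG U=WRRR R=BBYB D=GOYO L=GGOW
After move 4 (U): U=RWRR F=BBRG R=WOYB B=GGWB L=YYOW
After move 5 (R): R=YWBO U=RBRG F=BORO D=GWYG B=RGWB
Query: R face = YWBO

Answer: Y W B O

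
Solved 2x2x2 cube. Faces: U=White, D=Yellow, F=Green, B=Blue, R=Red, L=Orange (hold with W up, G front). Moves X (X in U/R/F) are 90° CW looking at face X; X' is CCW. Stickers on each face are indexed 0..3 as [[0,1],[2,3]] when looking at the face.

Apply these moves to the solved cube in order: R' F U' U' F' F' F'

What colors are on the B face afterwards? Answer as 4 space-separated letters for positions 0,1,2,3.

Answer: G G Y B

Derivation:
After move 1 (R'): R=RRRR U=WBWB F=GWGW D=YGYG B=YBYB
After move 2 (F): F=GGWW U=WBOO R=WRBR D=RRYG L=OYOG
After move 3 (U'): U=BOWO F=OYWW R=GGBR B=WRYB L=YBOG
After move 4 (U'): U=OOBW F=YBWW R=OYBR B=GGYB L=WROG
After move 5 (F'): F=BWYW U=OOOB R=RYRR D=RGYG L=WWOB
After move 6 (F'): F=WWBY U=OORR R=GYRR D=WBYG L=WBOO
After move 7 (F'): F=WYWB U=OOGR R=BYWR D=BOYG L=WROR
Query: B face = GGYB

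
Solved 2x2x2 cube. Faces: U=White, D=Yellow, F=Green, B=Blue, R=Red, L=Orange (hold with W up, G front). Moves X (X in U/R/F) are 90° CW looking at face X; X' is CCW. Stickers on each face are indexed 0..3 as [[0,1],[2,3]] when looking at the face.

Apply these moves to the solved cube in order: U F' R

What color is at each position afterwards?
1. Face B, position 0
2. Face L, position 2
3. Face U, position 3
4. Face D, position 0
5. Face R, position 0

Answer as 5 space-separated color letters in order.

Answer: R O G G Y

Derivation:
After move 1 (U): U=WWWW F=RRGG R=BBRR B=OOBB L=GGOO
After move 2 (F'): F=RGRG U=WWBR R=YBYR D=GOYY L=GWOW
After move 3 (R): R=YYRB U=WGBG F=RORY D=GBYO B=ROWB
Query 1: B[0] = R
Query 2: L[2] = O
Query 3: U[3] = G
Query 4: D[0] = G
Query 5: R[0] = Y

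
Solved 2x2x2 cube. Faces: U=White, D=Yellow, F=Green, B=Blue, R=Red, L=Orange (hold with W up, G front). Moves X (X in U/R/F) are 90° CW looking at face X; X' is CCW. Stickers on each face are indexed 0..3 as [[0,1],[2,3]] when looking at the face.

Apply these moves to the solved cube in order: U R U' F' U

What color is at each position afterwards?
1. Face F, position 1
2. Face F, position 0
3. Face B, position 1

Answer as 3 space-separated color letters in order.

After move 1 (U): U=WWWW F=RRGG R=BBRR B=OOBB L=GGOO
After move 2 (R): R=RBRB U=WRWG F=RYGY D=YBYO B=WOWB
After move 3 (U'): U=RGWW F=GGGY R=RYRB B=RBWB L=WOOO
After move 4 (F'): F=GYGG U=RGRR R=BYYB D=OOYO L=WWOW
After move 5 (U): U=RRRG F=BYGG R=RBYB B=WWWB L=GYOW
Query 1: F[1] = Y
Query 2: F[0] = B
Query 3: B[1] = W

Answer: Y B W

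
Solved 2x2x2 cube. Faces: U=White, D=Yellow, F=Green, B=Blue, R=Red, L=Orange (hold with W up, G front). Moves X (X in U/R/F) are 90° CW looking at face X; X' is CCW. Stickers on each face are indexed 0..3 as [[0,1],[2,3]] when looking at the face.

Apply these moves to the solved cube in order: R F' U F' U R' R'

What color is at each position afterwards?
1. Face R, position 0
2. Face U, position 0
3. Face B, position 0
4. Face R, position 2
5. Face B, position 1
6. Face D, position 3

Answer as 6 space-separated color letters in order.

After move 1 (R): R=RRRR U=WGWG F=GYGY D=YBYB B=WBWB
After move 2 (F'): F=YYGG U=WGRR R=BRYR D=OOYB L=OGOW
After move 3 (U): U=RWRG F=BRGG R=WBYR B=OGWB L=YYOW
After move 4 (F'): F=RGBG U=RWWY R=OBOR D=YWYB L=YGOR
After move 5 (U): U=WRYW F=OBBG R=OGOR B=YGWB L=RGOR
After move 6 (R'): R=GROO U=WWYY F=ORBW D=YBYG B=BGWB
After move 7 (R'): R=ROGO U=WWYB F=OWBY D=YRYW B=GGBB
Query 1: R[0] = R
Query 2: U[0] = W
Query 3: B[0] = G
Query 4: R[2] = G
Query 5: B[1] = G
Query 6: D[3] = W

Answer: R W G G G W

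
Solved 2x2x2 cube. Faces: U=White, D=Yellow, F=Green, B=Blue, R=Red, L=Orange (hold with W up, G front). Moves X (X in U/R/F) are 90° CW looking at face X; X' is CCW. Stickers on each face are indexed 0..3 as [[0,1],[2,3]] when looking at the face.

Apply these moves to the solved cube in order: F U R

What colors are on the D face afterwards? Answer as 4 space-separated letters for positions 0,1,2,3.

Answer: R B Y O

Derivation:
After move 1 (F): F=GGGG U=WWOO R=WRWR D=RRYY L=OYOY
After move 2 (U): U=OWOW F=WRGG R=BBWR B=OYBB L=GGOY
After move 3 (R): R=WBRB U=OROG F=WRGY D=RBYO B=WYWB
Query: D face = RBYO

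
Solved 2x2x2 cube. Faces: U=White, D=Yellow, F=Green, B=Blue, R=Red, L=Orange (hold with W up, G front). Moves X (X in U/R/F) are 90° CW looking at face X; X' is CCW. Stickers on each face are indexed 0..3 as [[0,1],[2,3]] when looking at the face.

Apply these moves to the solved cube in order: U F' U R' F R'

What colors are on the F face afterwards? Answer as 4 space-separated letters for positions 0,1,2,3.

Answer: R B W G

Derivation:
After move 1 (U): U=WWWW F=RRGG R=BBRR B=OOBB L=GGOO
After move 2 (F'): F=RGRG U=WWBR R=YBYR D=GOYY L=GWOW
After move 3 (U): U=BWRW F=YBRG R=OOYR B=GWBB L=RGOW
After move 4 (R'): R=OROY U=BBRG F=YWRW D=GBYG B=YWOB
After move 5 (F): F=RYWW U=BBWG R=RRGY D=OOYG L=RGOB
After move 6 (R'): R=RYRG U=BOWY F=RBWG D=OYYW B=GWOB
Query: F face = RBWG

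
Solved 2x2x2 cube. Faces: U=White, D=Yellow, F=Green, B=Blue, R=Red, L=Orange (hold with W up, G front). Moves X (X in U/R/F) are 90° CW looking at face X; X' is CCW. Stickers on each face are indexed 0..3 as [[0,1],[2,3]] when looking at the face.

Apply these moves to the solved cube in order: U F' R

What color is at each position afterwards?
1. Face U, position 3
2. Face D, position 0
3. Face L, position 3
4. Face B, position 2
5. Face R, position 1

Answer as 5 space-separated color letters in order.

After move 1 (U): U=WWWW F=RRGG R=BBRR B=OOBB L=GGOO
After move 2 (F'): F=RGRG U=WWBR R=YBYR D=GOYY L=GWOW
After move 3 (R): R=YYRB U=WGBG F=RORY D=GBYO B=ROWB
Query 1: U[3] = G
Query 2: D[0] = G
Query 3: L[3] = W
Query 4: B[2] = W
Query 5: R[1] = Y

Answer: G G W W Y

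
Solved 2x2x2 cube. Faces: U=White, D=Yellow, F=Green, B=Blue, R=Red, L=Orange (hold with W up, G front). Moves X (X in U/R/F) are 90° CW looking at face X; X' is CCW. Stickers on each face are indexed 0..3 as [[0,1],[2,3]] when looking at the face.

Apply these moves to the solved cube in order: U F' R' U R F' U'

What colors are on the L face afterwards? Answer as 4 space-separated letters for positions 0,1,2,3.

After move 1 (U): U=WWWW F=RRGG R=BBRR B=OOBB L=GGOO
After move 2 (F'): F=RGRG U=WWBR R=YBYR D=GOYY L=GWOW
After move 3 (R'): R=BRYY U=WBBO F=RWRR D=GGYG B=YOOB
After move 4 (U): U=BWOB F=BRRR R=YOYY B=GWOB L=RWOW
After move 5 (R): R=YYYO U=BROR F=BGRG D=GOYG B=BWWB
After move 6 (F'): F=GGBR U=BRYY R=OYGO D=WWYG L=RROO
After move 7 (U'): U=RYBY F=RRBR R=GGGO B=OYWB L=BWOO
Query: L face = BWOO

Answer: B W O O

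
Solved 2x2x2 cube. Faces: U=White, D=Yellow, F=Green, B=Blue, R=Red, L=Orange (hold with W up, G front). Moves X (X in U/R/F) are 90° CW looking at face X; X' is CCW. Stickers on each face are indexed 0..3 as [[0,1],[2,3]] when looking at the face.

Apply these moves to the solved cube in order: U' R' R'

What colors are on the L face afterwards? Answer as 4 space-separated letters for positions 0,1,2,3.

Answer: B B O O

Derivation:
After move 1 (U'): U=WWWW F=OOGG R=GGRR B=RRBB L=BBOO
After move 2 (R'): R=GRGR U=WBWR F=OWGW D=YOYG B=YRYB
After move 3 (R'): R=RRGG U=WYWY F=OBGR D=YWYW B=GROB
Query: L face = BBOO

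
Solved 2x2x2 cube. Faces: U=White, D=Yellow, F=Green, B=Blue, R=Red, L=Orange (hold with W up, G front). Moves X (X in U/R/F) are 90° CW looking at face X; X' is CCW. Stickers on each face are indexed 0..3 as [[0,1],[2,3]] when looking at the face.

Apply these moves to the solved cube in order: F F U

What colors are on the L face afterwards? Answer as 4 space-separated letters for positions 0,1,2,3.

After move 1 (F): F=GGGG U=WWOO R=WRWR D=RRYY L=OYOY
After move 2 (F): F=GGGG U=WWYY R=OROR D=WWYY L=OROR
After move 3 (U): U=YWYW F=ORGG R=BBOR B=ORBB L=GGOR
Query: L face = GGOR

Answer: G G O R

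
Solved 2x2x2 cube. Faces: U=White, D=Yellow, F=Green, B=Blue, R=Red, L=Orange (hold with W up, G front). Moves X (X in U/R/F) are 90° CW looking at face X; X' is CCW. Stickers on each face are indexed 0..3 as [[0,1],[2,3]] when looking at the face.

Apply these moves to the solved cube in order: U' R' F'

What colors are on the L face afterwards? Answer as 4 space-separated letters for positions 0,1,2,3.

After move 1 (U'): U=WWWW F=OOGG R=GGRR B=RRBB L=BBOO
After move 2 (R'): R=GRGR U=WBWR F=OWGW D=YOYG B=YRYB
After move 3 (F'): F=WWOG U=WBGG R=ORYR D=BOYG L=BROW
Query: L face = BROW

Answer: B R O W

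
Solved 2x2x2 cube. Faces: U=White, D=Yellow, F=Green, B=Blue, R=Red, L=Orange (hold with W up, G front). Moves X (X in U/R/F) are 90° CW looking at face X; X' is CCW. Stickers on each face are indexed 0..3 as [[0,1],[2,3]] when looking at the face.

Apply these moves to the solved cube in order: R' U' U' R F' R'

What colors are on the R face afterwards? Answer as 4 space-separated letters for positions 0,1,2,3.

Answer: O O Y Y

Derivation:
After move 1 (R'): R=RRRR U=WBWB F=GWGW D=YGYG B=YBYB
After move 2 (U'): U=BBWW F=OOGW R=GWRR B=RRYB L=YBOO
After move 3 (U'): U=BWBW F=YBGW R=OORR B=GWYB L=RROO
After move 4 (R): R=RORO U=BBBW F=YGGG D=YYYG B=WWWB
After move 5 (F'): F=GGYG U=BBRR R=YOYO D=ROYG L=RWOB
After move 6 (R'): R=OOYY U=BWRW F=GBYR D=RGYG B=GWOB
Query: R face = OOYY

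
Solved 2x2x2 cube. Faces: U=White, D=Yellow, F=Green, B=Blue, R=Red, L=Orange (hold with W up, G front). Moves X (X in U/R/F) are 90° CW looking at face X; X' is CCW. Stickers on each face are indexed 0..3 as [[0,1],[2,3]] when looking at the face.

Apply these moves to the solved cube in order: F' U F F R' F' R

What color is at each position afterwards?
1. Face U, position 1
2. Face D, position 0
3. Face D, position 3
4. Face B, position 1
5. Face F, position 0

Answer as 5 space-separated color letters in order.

After move 1 (F'): F=GGGG U=WWRR R=YRYR D=OOYY L=OWOW
After move 2 (U): U=RWRW F=YRGG R=BBYR B=OWBB L=GGOW
After move 3 (F): F=GYGR U=RWWG R=RBWR D=YBYY L=GOOO
After move 4 (F): F=GGRY U=RWOO R=WBGR D=WRYY L=GYOB
After move 5 (R'): R=BRWG U=RBOO F=GWRO D=WGYY B=YWRB
After move 6 (F'): F=WOGR U=RBBW R=GRWG D=YBYY L=GOOO
After move 7 (R): R=WGGR U=ROBR F=WBGY D=YRYY B=WWBB
Query 1: U[1] = O
Query 2: D[0] = Y
Query 3: D[3] = Y
Query 4: B[1] = W
Query 5: F[0] = W

Answer: O Y Y W W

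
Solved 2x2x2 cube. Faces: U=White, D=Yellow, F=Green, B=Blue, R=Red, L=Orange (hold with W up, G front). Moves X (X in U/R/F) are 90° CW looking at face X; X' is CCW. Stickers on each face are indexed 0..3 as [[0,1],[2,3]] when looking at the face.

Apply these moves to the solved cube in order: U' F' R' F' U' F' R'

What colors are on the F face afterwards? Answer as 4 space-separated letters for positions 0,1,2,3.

Answer: R Y B B

Derivation:
After move 1 (U'): U=WWWW F=OOGG R=GGRR B=RRBB L=BBOO
After move 2 (F'): F=OGOG U=WWGR R=YGYR D=BOYY L=BWOW
After move 3 (R'): R=GRYY U=WBGR F=OWOR D=BGYG B=YROB
After move 4 (F'): F=WROO U=WBGY R=GRBY D=WWYG L=BROG
After move 5 (U'): U=BYWG F=BROO R=WRBY B=GROB L=YROG
After move 6 (F'): F=ROBO U=BYWB R=WRWY D=RGYG L=YGOW
After move 7 (R'): R=RYWW U=BOWG F=RYBB D=ROYO B=GRGB
Query: F face = RYBB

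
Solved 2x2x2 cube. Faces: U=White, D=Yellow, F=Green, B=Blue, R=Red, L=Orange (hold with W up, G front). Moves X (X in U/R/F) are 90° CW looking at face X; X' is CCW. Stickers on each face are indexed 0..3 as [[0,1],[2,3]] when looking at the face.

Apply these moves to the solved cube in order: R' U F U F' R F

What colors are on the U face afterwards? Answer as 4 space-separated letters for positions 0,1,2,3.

Answer: O R W W

Derivation:
After move 1 (R'): R=RRRR U=WBWB F=GWGW D=YGYG B=YBYB
After move 2 (U): U=WWBB F=RRGW R=YBRR B=OOYB L=GWOO
After move 3 (F): F=GRWR U=WWOW R=BBBR D=RYYG L=GYOG
After move 4 (U): U=OWWW F=BBWR R=OOBR B=GYYB L=GROG
After move 5 (F'): F=BRBW U=OWOB R=YORR D=RGYG L=GWOW
After move 6 (R): R=RYRO U=OROW F=BGBG D=RYYG B=BYWB
After move 7 (F): F=BBGG U=ORWW R=OYWO D=RRYG L=GROY
Query: U face = ORWW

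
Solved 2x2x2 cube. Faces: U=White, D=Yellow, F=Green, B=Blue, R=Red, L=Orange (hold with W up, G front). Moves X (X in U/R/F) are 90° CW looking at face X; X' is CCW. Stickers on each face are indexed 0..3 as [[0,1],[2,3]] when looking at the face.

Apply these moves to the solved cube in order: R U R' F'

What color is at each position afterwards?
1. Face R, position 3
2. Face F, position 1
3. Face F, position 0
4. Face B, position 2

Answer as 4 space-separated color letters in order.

Answer: R G W B

Derivation:
After move 1 (R): R=RRRR U=WGWG F=GYGY D=YBYB B=WBWB
After move 2 (U): U=WWGG F=RRGY R=WBRR B=OOWB L=GYOO
After move 3 (R'): R=BRWR U=WWGO F=RWGG D=YRYY B=BOBB
After move 4 (F'): F=WGRG U=WWBW R=RRYR D=YOYY L=GOOG
Query 1: R[3] = R
Query 2: F[1] = G
Query 3: F[0] = W
Query 4: B[2] = B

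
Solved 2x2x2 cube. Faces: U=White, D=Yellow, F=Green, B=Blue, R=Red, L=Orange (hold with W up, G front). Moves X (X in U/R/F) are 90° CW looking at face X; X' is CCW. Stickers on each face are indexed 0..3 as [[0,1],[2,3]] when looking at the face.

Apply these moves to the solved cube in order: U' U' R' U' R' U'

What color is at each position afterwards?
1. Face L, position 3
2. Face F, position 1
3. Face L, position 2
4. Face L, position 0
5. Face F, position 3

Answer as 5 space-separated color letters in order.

Answer: O G O G W

Derivation:
After move 1 (U'): U=WWWW F=OOGG R=GGRR B=RRBB L=BBOO
After move 2 (U'): U=WWWW F=BBGG R=OORR B=GGBB L=RROO
After move 3 (R'): R=OROR U=WBWG F=BWGW D=YBYG B=YGYB
After move 4 (U'): U=BGWW F=RRGW R=BWOR B=ORYB L=YGOO
After move 5 (R'): R=WRBO U=BYWO F=RGGW D=YRYW B=GRBB
After move 6 (U'): U=YOBW F=YGGW R=RGBO B=WRBB L=GROO
Query 1: L[3] = O
Query 2: F[1] = G
Query 3: L[2] = O
Query 4: L[0] = G
Query 5: F[3] = W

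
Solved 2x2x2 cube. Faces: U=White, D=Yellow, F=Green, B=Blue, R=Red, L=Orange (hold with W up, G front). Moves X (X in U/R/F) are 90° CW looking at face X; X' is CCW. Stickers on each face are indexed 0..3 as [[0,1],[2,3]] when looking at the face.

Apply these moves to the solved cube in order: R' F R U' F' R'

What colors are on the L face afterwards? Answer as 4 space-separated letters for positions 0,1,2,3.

Answer: O O O W

Derivation:
After move 1 (R'): R=RRRR U=WBWB F=GWGW D=YGYG B=YBYB
After move 2 (F): F=GGWW U=WBOO R=WRBR D=RRYG L=OYOG
After move 3 (R): R=BWRR U=WGOW F=GRWG D=RYYY B=OBBB
After move 4 (U'): U=GWWO F=OYWG R=GRRR B=BWBB L=OBOG
After move 5 (F'): F=YGOW U=GWGR R=YRRR D=BGYY L=OOOW
After move 6 (R'): R=RRYR U=GBGB F=YWOR D=BGYW B=YWGB
Query: L face = OOOW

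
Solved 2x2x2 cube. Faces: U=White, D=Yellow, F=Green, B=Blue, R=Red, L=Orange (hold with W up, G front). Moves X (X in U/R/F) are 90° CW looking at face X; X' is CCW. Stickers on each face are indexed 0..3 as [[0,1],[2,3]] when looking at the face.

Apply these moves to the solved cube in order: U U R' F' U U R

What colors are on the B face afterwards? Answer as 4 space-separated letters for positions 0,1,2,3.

After move 1 (U): U=WWWW F=RRGG R=BBRR B=OOBB L=GGOO
After move 2 (U): U=WWWW F=BBGG R=OORR B=GGBB L=RROO
After move 3 (R'): R=OROR U=WBWG F=BWGW D=YBYG B=YGYB
After move 4 (F'): F=WWBG U=WBOO R=BRYR D=ROYG L=RGOW
After move 5 (U): U=OWOB F=BRBG R=YGYR B=RGYB L=WWOW
After move 6 (U): U=OOBW F=YGBG R=RGYR B=WWYB L=BROW
After move 7 (R): R=YRRG U=OGBG F=YOBG D=RYYW B=WWOB
Query: B face = WWOB

Answer: W W O B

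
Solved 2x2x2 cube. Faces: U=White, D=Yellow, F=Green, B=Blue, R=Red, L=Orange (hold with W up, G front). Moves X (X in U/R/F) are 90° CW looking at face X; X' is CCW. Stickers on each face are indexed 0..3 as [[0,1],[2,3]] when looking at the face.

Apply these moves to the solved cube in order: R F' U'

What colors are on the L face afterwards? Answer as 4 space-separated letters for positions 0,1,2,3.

Answer: W B O W

Derivation:
After move 1 (R): R=RRRR U=WGWG F=GYGY D=YBYB B=WBWB
After move 2 (F'): F=YYGG U=WGRR R=BRYR D=OOYB L=OGOW
After move 3 (U'): U=GRWR F=OGGG R=YYYR B=BRWB L=WBOW
Query: L face = WBOW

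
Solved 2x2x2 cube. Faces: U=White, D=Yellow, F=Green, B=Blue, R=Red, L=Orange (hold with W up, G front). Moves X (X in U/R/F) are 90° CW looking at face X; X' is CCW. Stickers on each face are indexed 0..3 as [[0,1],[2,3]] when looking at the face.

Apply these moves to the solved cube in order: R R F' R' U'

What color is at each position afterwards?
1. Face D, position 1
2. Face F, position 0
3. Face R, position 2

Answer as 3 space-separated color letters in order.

Answer: B O W

Derivation:
After move 1 (R): R=RRRR U=WGWG F=GYGY D=YBYB B=WBWB
After move 2 (R): R=RRRR U=WYWY F=GBGB D=YWYW B=GBGB
After move 3 (F'): F=BBGG U=WYRR R=WRYR D=OOYW L=OYOW
After move 4 (R'): R=RRWY U=WGRG F=BYGR D=OBYG B=WBOB
After move 5 (U'): U=GGWR F=OYGR R=BYWY B=RROB L=WBOW
Query 1: D[1] = B
Query 2: F[0] = O
Query 3: R[2] = W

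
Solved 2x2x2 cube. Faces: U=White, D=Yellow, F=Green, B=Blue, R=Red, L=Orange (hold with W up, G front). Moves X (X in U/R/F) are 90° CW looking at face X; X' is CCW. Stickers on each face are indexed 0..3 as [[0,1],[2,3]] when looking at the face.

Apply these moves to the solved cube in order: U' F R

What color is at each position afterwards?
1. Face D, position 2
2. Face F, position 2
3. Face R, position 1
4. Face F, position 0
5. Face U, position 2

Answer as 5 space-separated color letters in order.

Answer: Y G W G O

Derivation:
After move 1 (U'): U=WWWW F=OOGG R=GGRR B=RRBB L=BBOO
After move 2 (F): F=GOGO U=WWOB R=WGWR D=RGYY L=BYOY
After move 3 (R): R=WWRG U=WOOO F=GGGY D=RBYR B=BRWB
Query 1: D[2] = Y
Query 2: F[2] = G
Query 3: R[1] = W
Query 4: F[0] = G
Query 5: U[2] = O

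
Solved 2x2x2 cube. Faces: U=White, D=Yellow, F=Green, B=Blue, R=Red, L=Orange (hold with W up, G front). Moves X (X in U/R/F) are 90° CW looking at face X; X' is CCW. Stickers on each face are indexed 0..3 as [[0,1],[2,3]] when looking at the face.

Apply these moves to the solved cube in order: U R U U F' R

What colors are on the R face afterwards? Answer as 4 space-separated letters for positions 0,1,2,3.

Answer: Y B B G

Derivation:
After move 1 (U): U=WWWW F=RRGG R=BBRR B=OOBB L=GGOO
After move 2 (R): R=RBRB U=WRWG F=RYGY D=YBYO B=WOWB
After move 3 (U): U=WWGR F=RBGY R=WORB B=GGWB L=RYOO
After move 4 (U): U=GWRW F=WOGY R=GGRB B=RYWB L=RBOO
After move 5 (F'): F=OYWG U=GWGR R=BGYB D=BOYO L=RWOR
After move 6 (R): R=YBBG U=GYGG F=OOWO D=BWYR B=RYWB
Query: R face = YBBG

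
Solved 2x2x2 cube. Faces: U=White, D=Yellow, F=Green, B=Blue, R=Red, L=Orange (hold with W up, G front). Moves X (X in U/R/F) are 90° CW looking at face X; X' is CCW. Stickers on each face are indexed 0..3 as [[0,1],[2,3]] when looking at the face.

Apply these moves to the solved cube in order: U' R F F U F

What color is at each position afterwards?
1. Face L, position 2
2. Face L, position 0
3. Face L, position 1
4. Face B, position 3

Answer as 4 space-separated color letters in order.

Answer: O Y G B

Derivation:
After move 1 (U'): U=WWWW F=OOGG R=GGRR B=RRBB L=BBOO
After move 2 (R): R=RGRG U=WOWG F=OYGY D=YBYR B=WRWB
After move 3 (F): F=GOYY U=WOOB R=WGGG D=RRYR L=BYOB
After move 4 (F): F=YGYO U=WOBY R=OGBG D=GWYR L=BROR
After move 5 (U): U=BWYO F=OGYO R=WRBG B=BRWB L=YGOR
After move 6 (F): F=YOOG U=BWRG R=YROG D=BWYR L=YGOW
Query 1: L[2] = O
Query 2: L[0] = Y
Query 3: L[1] = G
Query 4: B[3] = B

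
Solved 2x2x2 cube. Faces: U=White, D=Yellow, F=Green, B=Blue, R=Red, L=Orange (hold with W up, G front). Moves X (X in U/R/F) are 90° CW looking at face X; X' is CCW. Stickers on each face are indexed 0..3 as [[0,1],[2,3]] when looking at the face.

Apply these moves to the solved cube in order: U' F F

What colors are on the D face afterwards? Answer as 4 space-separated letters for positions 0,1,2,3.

Answer: W W Y Y

Derivation:
After move 1 (U'): U=WWWW F=OOGG R=GGRR B=RRBB L=BBOO
After move 2 (F): F=GOGO U=WWOB R=WGWR D=RGYY L=BYOY
After move 3 (F): F=GGOO U=WWYY R=OGBR D=WWYY L=BROG
Query: D face = WWYY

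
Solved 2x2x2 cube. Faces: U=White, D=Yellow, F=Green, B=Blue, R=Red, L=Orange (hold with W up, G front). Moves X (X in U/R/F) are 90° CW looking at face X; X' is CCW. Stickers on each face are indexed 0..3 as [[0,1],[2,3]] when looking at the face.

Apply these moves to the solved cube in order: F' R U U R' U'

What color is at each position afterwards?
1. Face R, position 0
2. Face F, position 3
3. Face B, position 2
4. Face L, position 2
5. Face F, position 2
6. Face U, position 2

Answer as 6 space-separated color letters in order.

Answer: R W B O G G

Derivation:
After move 1 (F'): F=GGGG U=WWRR R=YRYR D=OOYY L=OWOW
After move 2 (R): R=YYRR U=WGRG F=GOGY D=OBYB B=RBWB
After move 3 (U): U=RWGG F=YYGY R=RBRR B=OWWB L=GOOW
After move 4 (U): U=GRGW F=RBGY R=OWRR B=GOWB L=YYOW
After move 5 (R'): R=WROR U=GWGG F=RRGW D=OBYY B=BOBB
After move 6 (U'): U=WGGG F=YYGW R=RROR B=WRBB L=BOOW
Query 1: R[0] = R
Query 2: F[3] = W
Query 3: B[2] = B
Query 4: L[2] = O
Query 5: F[2] = G
Query 6: U[2] = G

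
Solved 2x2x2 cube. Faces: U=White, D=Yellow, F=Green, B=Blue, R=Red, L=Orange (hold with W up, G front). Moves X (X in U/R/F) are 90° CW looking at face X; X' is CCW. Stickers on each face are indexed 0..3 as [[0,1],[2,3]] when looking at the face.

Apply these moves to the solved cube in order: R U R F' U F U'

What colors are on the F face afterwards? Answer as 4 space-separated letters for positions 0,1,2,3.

Answer: B Y G W

Derivation:
After move 1 (R): R=RRRR U=WGWG F=GYGY D=YBYB B=WBWB
After move 2 (U): U=WWGG F=RRGY R=WBRR B=OOWB L=GYOO
After move 3 (R): R=RWRB U=WRGY F=RBGB D=YWYO B=GOWB
After move 4 (F'): F=BBRG U=WRRR R=WWYB D=YOYO L=GYOG
After move 5 (U): U=RWRR F=WWRG R=GOYB B=GYWB L=BBOG
After move 6 (F): F=RWGW U=RWGB R=RORB D=YGYO L=BYOO
After move 7 (U'): U=WBRG F=BYGW R=RWRB B=ROWB L=GYOO
Query: F face = BYGW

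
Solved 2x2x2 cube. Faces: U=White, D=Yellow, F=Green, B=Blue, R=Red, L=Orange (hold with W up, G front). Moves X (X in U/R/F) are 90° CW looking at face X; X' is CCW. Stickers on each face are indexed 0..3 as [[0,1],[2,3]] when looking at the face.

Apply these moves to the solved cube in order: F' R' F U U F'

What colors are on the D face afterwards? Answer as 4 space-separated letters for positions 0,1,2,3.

After move 1 (F'): F=GGGG U=WWRR R=YRYR D=OOYY L=OWOW
After move 2 (R'): R=RRYY U=WBRB F=GWGR D=OGYG B=YBOB
After move 3 (F): F=GGRW U=WBWW R=RRBY D=YRYG L=OOOG
After move 4 (U): U=WWWB F=RRRW R=YBBY B=OOOB L=GGOG
After move 5 (U): U=WWBW F=YBRW R=OOBY B=GGOB L=RROG
After move 6 (F'): F=BWYR U=WWOB R=ROYY D=RGYG L=RWOB
Query: D face = RGYG

Answer: R G Y G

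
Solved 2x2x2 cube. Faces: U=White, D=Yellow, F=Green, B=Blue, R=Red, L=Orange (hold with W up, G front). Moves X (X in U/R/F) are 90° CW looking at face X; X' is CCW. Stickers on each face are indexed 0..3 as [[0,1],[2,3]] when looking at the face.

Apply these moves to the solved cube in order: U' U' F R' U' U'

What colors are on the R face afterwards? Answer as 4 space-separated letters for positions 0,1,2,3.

Answer: R Y W W

Derivation:
After move 1 (U'): U=WWWW F=OOGG R=GGRR B=RRBB L=BBOO
After move 2 (U'): U=WWWW F=BBGG R=OORR B=GGBB L=RROO
After move 3 (F): F=GBGB U=WWOR R=WOWR D=ROYY L=RYOY
After move 4 (R'): R=ORWW U=WBOG F=GWGR D=RBYB B=YGOB
After move 5 (U'): U=BGWO F=RYGR R=GWWW B=OROB L=YGOY
After move 6 (U'): U=GOBW F=YGGR R=RYWW B=GWOB L=OROY
Query: R face = RYWW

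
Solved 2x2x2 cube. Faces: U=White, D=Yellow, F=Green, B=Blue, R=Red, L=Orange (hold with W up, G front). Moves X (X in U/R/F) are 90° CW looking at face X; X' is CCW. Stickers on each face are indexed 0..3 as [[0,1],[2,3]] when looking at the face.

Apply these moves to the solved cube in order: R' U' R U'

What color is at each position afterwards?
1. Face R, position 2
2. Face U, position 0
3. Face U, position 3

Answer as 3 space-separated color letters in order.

After move 1 (R'): R=RRRR U=WBWB F=GWGW D=YGYG B=YBYB
After move 2 (U'): U=BBWW F=OOGW R=GWRR B=RRYB L=YBOO
After move 3 (R): R=RGRW U=BOWW F=OGGG D=YYYR B=WRBB
After move 4 (U'): U=OWBW F=YBGG R=OGRW B=RGBB L=WROO
Query 1: R[2] = R
Query 2: U[0] = O
Query 3: U[3] = W

Answer: R O W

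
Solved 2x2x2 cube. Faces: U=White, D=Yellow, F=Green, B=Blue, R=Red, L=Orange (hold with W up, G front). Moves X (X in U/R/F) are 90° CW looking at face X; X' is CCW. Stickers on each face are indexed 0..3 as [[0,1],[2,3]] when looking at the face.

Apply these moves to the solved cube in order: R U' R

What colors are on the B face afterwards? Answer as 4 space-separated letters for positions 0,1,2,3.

Answer: W R G B

Derivation:
After move 1 (R): R=RRRR U=WGWG F=GYGY D=YBYB B=WBWB
After move 2 (U'): U=GGWW F=OOGY R=GYRR B=RRWB L=WBOO
After move 3 (R): R=RGRY U=GOWY F=OBGB D=YWYR B=WRGB
Query: B face = WRGB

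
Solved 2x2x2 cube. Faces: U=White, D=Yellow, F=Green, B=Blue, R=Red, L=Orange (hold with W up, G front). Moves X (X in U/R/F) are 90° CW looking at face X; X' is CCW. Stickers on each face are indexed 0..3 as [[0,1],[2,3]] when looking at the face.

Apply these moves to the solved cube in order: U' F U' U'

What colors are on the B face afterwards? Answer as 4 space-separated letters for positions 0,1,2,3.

After move 1 (U'): U=WWWW F=OOGG R=GGRR B=RRBB L=BBOO
After move 2 (F): F=GOGO U=WWOB R=WGWR D=RGYY L=BYOY
After move 3 (U'): U=WBWO F=BYGO R=GOWR B=WGBB L=RROY
After move 4 (U'): U=BOWW F=RRGO R=BYWR B=GOBB L=WGOY
Query: B face = GOBB

Answer: G O B B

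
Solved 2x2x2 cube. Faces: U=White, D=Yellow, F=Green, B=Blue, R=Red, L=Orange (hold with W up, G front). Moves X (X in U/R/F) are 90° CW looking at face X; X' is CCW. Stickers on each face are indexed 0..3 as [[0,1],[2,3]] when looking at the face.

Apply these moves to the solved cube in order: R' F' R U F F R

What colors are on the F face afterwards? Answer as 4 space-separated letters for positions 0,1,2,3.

Answer: G G G Y

Derivation:
After move 1 (R'): R=RRRR U=WBWB F=GWGW D=YGYG B=YBYB
After move 2 (F'): F=WWGG U=WBRR R=GRYR D=OOYG L=OBOW
After move 3 (R): R=YGRR U=WWRG F=WOGG D=OYYY B=RBBB
After move 4 (U): U=RWGW F=YGGG R=RBRR B=OBBB L=WOOW
After move 5 (F): F=GYGG U=RWWO R=GBWR D=RRYY L=WOOY
After move 6 (F): F=GGGY U=RWYO R=WBOR D=WGYY L=WROR
After move 7 (R): R=OWRB U=RGYY F=GGGY D=WBYO B=OBWB
Query: F face = GGGY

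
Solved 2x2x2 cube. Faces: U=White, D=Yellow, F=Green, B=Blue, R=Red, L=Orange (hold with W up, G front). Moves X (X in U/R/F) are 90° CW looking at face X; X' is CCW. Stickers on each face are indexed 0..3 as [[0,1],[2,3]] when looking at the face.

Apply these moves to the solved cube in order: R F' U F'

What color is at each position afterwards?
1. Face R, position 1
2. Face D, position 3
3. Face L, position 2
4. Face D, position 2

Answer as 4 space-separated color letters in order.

After move 1 (R): R=RRRR U=WGWG F=GYGY D=YBYB B=WBWB
After move 2 (F'): F=YYGG U=WGRR R=BRYR D=OOYB L=OGOW
After move 3 (U): U=RWRG F=BRGG R=WBYR B=OGWB L=YYOW
After move 4 (F'): F=RGBG U=RWWY R=OBOR D=YWYB L=YGOR
Query 1: R[1] = B
Query 2: D[3] = B
Query 3: L[2] = O
Query 4: D[2] = Y

Answer: B B O Y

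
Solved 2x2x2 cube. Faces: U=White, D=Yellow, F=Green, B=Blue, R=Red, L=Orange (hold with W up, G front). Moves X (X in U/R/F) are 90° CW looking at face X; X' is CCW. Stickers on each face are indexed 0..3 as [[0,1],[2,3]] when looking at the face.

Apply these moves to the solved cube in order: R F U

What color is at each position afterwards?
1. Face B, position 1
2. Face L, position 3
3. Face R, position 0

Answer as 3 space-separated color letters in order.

After move 1 (R): R=RRRR U=WGWG F=GYGY D=YBYB B=WBWB
After move 2 (F): F=GGYY U=WGOO R=WRGR D=RRYB L=OYOB
After move 3 (U): U=OWOG F=WRYY R=WBGR B=OYWB L=GGOB
Query 1: B[1] = Y
Query 2: L[3] = B
Query 3: R[0] = W

Answer: Y B W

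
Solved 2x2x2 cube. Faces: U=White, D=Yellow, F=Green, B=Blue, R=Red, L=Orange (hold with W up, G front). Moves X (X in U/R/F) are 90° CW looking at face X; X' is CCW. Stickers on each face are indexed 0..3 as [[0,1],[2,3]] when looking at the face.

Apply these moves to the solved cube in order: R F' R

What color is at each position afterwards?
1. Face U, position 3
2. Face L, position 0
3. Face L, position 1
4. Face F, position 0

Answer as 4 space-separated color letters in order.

Answer: G O G Y

Derivation:
After move 1 (R): R=RRRR U=WGWG F=GYGY D=YBYB B=WBWB
After move 2 (F'): F=YYGG U=WGRR R=BRYR D=OOYB L=OGOW
After move 3 (R): R=YBRR U=WYRG F=YOGB D=OWYW B=RBGB
Query 1: U[3] = G
Query 2: L[0] = O
Query 3: L[1] = G
Query 4: F[0] = Y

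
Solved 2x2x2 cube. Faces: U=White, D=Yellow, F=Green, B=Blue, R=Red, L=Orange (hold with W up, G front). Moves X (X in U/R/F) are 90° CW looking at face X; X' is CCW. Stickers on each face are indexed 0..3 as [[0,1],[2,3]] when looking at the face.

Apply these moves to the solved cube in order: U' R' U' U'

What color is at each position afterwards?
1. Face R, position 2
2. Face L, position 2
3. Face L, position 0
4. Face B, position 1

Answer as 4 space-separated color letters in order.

After move 1 (U'): U=WWWW F=OOGG R=GGRR B=RRBB L=BBOO
After move 2 (R'): R=GRGR U=WBWR F=OWGW D=YOYG B=YRYB
After move 3 (U'): U=BRWW F=BBGW R=OWGR B=GRYB L=YROO
After move 4 (U'): U=RWBW F=YRGW R=BBGR B=OWYB L=GROO
Query 1: R[2] = G
Query 2: L[2] = O
Query 3: L[0] = G
Query 4: B[1] = W

Answer: G O G W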